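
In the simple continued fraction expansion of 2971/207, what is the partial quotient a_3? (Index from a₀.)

5

2971 = 14·207 + 73   →  a_0 = 14
207 = 2·73 + 61   →  a_1 = 2
73 = 1·61 + 12   →  a_2 = 1
61 = 5·12 + 1   →  a_3 = 5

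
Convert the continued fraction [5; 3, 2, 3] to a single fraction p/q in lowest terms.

127/24

Using pₖ = aₖpₖ₋₁ + pₖ₋₂ and qₖ = aₖqₖ₋₁ + qₖ₋₂:
  k=0: a=5, p=5, q=1
  k=1: a=3, p=16, q=3
  k=2: a=2, p=37, q=7
  k=3: a=3, p=127, q=24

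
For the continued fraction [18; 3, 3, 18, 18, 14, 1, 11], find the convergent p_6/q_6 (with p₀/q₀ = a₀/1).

Using pₖ = aₖpₖ₋₁ + pₖ₋₂, qₖ = aₖqₖ₋₁ + qₖ₋₂ (with p₋₁=1, p₋₂=0, q₋₁=0, q₋₂=1):
  k=0: a=18, p=18, q=1
  k=1: a=3, p=55, q=3
  k=2: a=3, p=183, q=10
  k=3: a=18, p=3349, q=183
  k=4: a=18, p=60465, q=3304
  k=5: a=14, p=849859, q=46439
  k=6: a=1, p=910324, q=49743

910324/49743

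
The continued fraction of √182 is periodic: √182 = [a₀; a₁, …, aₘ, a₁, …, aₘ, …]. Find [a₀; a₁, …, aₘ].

a₀ = ⌊√182⌋ = 13.

[13; 2, 26]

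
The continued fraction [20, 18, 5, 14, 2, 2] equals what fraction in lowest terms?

Using pₖ = aₖpₖ₋₁ + pₖ₋₂ and qₖ = aₖqₖ₋₁ + qₖ₋₂:
  k=0: a=20, p=20, q=1
  k=1: a=18, p=361, q=18
  k=2: a=5, p=1825, q=91
  k=3: a=14, p=25911, q=1292
  k=4: a=2, p=53647, q=2675
  k=5: a=2, p=133205, q=6642

133205/6642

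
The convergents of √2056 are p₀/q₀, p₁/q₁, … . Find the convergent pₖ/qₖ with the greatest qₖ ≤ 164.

4625/102

√2056 = [45; 2, 1, 10, 1, 2, 90, …] (period length 6).
Convergents:
  p_0/q_0 = 45/1
  p_1/q_1 = 91/2
  p_2/q_2 = 136/3
  p_3/q_3 = 1451/32
  p_4/q_4 = 1587/35
  p_5/q_5 = 4625/102
  p_6/q_6 = 417837/9215
q_5 = 102 ≤ 164 < 9215 = q_6, so the answer is 4625/102.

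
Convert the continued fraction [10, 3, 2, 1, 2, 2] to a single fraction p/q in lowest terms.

Using pₖ = aₖpₖ₋₁ + pₖ₋₂ and qₖ = aₖqₖ₋₁ + qₖ₋₂:
  k=0: a=10, p=10, q=1
  k=1: a=3, p=31, q=3
  k=2: a=2, p=72, q=7
  k=3: a=1, p=103, q=10
  k=4: a=2, p=278, q=27
  k=5: a=2, p=659, q=64

659/64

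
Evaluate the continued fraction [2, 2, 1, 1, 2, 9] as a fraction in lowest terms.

291/122

Using pₖ = aₖpₖ₋₁ + pₖ₋₂ and qₖ = aₖqₖ₋₁ + qₖ₋₂:
  k=0: a=2, p=2, q=1
  k=1: a=2, p=5, q=2
  k=2: a=1, p=7, q=3
  k=3: a=1, p=12, q=5
  k=4: a=2, p=31, q=13
  k=5: a=9, p=291, q=122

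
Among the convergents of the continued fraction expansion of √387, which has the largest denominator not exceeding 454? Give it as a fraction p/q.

√387 = [19; 1, 2, 19, 2, 1, 38, …] (period length 6).
Convergents:
  p_0/q_0 = 19/1
  p_1/q_1 = 20/1
  p_2/q_2 = 59/3
  p_3/q_3 = 1141/58
  p_4/q_4 = 2341/119
  p_5/q_5 = 3482/177
  p_6/q_6 = 134657/6845
q_5 = 177 ≤ 454 < 6845 = q_6, so the answer is 3482/177.

3482/177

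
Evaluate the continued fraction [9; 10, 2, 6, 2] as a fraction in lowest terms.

2665/293

Fold from the inside: start with 2/1.
  6 + 1/2 = 13/2
  2 + 2/13 = 28/13
  10 + 13/28 = 293/28
  9 + 28/293 = 2665/293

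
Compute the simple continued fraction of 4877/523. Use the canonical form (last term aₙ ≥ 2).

[9; 3, 13, 13]

4877 = 9*523 + 170
523 = 3*170 + 13
170 = 13*13 + 1
13 = 13*1 + 0  (stop)
So 4877/523 = [9; 3, 13, 13].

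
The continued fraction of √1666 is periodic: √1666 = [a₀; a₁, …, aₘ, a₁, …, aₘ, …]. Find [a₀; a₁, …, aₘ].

a₀ = ⌊√1666⌋ = 40.

[40; 1, 4, 2, 4, 1, 80]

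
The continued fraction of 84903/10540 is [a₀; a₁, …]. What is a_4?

84903 = 8·10540 + 583   →  a_0 = 8
10540 = 18·583 + 46   →  a_1 = 18
583 = 12·46 + 31   →  a_2 = 12
46 = 1·31 + 15   →  a_3 = 1
31 = 2·15 + 1   →  a_4 = 2

2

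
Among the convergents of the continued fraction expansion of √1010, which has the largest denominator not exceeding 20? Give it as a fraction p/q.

√1010 = [31; 1, 3, 1, 1, 3, 1, 62, …] (period length 7).
Convergents:
  p_0/q_0 = 31/1
  p_1/q_1 = 32/1
  p_2/q_2 = 127/4
  p_3/q_3 = 159/5
  p_4/q_4 = 286/9
  p_5/q_5 = 1017/32
q_4 = 9 ≤ 20 < 32 = q_5, so the answer is 286/9.

286/9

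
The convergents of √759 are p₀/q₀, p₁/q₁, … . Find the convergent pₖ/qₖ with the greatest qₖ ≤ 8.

55/2

√759 = [27; 1, 1, 4, 1, 1, 54, …] (period length 6).
Convergents:
  p_0/q_0 = 27/1
  p_1/q_1 = 28/1
  p_2/q_2 = 55/2
  p_3/q_3 = 248/9
q_2 = 2 ≤ 8 < 9 = q_3, so the answer is 55/2.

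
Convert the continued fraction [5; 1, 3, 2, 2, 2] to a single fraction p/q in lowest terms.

Fold from the inside: start with 2/1.
  2 + 1/2 = 5/2
  2 + 2/5 = 12/5
  3 + 5/12 = 41/12
  1 + 12/41 = 53/41
  5 + 41/53 = 306/53

306/53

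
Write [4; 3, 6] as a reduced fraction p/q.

82/19

Fold from the inside: start with 6/1.
  3 + 1/6 = 19/6
  4 + 6/19 = 82/19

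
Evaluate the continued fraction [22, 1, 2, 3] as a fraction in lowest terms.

227/10

Using pₖ = aₖpₖ₋₁ + pₖ₋₂ and qₖ = aₖqₖ₋₁ + qₖ₋₂:
  k=0: a=22, p=22, q=1
  k=1: a=1, p=23, q=1
  k=2: a=2, p=68, q=3
  k=3: a=3, p=227, q=10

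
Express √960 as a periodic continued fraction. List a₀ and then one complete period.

a₀ = ⌊√960⌋ = 30.
With m₀=0, d₀=1 and mₖ₊₁ = dₖaₖ − mₖ, dₖ₊₁ = (n − mₖ₊₁²)/dₖ, aₖ₊₁ = ⌊(a₀+mₖ₊₁)/dₖ₊₁⌋:
  k=1: m=30, d=60, a=1
  k=2: m=30, d=1, a=60
d=1 and a=2a₀=60 at k=2, so the next step gives (m, d) = (30, 60) again — its k=1 value — and the period has length 2.

[30; 1, 60]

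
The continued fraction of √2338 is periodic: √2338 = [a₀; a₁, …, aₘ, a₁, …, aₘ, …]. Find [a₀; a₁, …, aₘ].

[48; 2, 1, 5, 48, 5, 1, 2, 96]

a₀ = ⌊√2338⌋ = 48.
With m₀=0, d₀=1 and mₖ₊₁ = dₖaₖ − mₖ, dₖ₊₁ = (n − mₖ₊₁²)/dₖ, aₖ₊₁ = ⌊(a₀+mₖ₊₁)/dₖ₊₁⌋:
  k=1: m=48, d=34, a=2
  k=2: m=20, d=57, a=1
  k=3: m=37, d=17, a=5
  k=4: m=48, d=2, a=48
  k=5: m=48, d=17, a=5
  k=6: m=37, d=57, a=1
  k=7: m=20, d=34, a=2
  k=8: m=48, d=1, a=96
d=1 and a=2a₀=96 at k=8, so the next step gives (m, d) = (48, 34) again — its k=1 value — and the period has length 8.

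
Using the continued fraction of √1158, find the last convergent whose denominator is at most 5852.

78710/2313

√1158 = [34; 34, 68, …] (period length 2).
Convergents:
  p_0/q_0 = 34/1
  p_1/q_1 = 1157/34
  p_2/q_2 = 78710/2313
  p_3/q_3 = 2677297/78676
q_2 = 2313 ≤ 5852 < 78676 = q_3, so the answer is 78710/2313.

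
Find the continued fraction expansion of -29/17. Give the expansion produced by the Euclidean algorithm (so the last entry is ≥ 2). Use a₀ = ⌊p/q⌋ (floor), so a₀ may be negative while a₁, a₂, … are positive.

[-2; 3, 2, 2]

-29 = -2·17 + 5
17 = 3·5 + 2
5 = 2·2 + 1
2 = 2·1 + 0  (stop)
So -29/17 = [-2; 3, 2, 2].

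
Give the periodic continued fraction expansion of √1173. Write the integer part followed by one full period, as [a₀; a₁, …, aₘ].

[34; 4, 68]

a₀ = ⌊√1173⌋ = 34.
With m₀=0, d₀=1 and mₖ₊₁ = dₖaₖ − mₖ, dₖ₊₁ = (n − mₖ₊₁²)/dₖ, aₖ₊₁ = ⌊(a₀+mₖ₊₁)/dₖ₊₁⌋:
  k=1: m=34, d=17, a=4
  k=2: m=34, d=1, a=68
d=1 and a=2a₀=68 at k=2, so the next step gives (m, d) = (34, 17) again — its k=1 value — and the period has length 2.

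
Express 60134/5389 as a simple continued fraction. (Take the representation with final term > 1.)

[11; 6, 3, 3, 3, 8, 3]

60134 = 11×5389 + 855
5389 = 6×855 + 259
855 = 3×259 + 78
259 = 3×78 + 25
78 = 3×25 + 3
25 = 8×3 + 1
3 = 3×1 + 0  (stop)
So 60134/5389 = [11; 6, 3, 3, 3, 8, 3].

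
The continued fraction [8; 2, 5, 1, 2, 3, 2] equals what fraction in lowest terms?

2411/285

Using pₖ = aₖpₖ₋₁ + pₖ₋₂ and qₖ = aₖqₖ₋₁ + qₖ₋₂:
  k=0: a=8, p=8, q=1
  k=1: a=2, p=17, q=2
  k=2: a=5, p=93, q=11
  k=3: a=1, p=110, q=13
  k=4: a=2, p=313, q=37
  k=5: a=3, p=1049, q=124
  k=6: a=2, p=2411, q=285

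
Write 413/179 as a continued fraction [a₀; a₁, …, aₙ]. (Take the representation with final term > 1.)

413 = 2·179 + 55
179 = 3·55 + 14
55 = 3·14 + 13
14 = 1·13 + 1
13 = 13·1 + 0  (stop)
So 413/179 = [2; 3, 3, 1, 13].

[2; 3, 3, 1, 13]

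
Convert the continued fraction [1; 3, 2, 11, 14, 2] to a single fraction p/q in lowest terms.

3005/2334

Fold from the inside: start with 2/1.
  14 + 1/2 = 29/2
  11 + 2/29 = 321/29
  2 + 29/321 = 671/321
  3 + 321/671 = 2334/671
  1 + 671/2334 = 3005/2334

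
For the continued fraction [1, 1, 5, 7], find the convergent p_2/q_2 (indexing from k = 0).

Using pₖ = aₖpₖ₋₁ + pₖ₋₂, qₖ = aₖqₖ₋₁ + qₖ₋₂ (with p₋₁=1, p₋₂=0, q₋₁=0, q₋₂=1):
  k=0: a=1, p=1, q=1
  k=1: a=1, p=2, q=1
  k=2: a=5, p=11, q=6

11/6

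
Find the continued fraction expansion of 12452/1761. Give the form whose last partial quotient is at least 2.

[7; 14, 11, 2, 1, 3]

12452 = 7×1761 + 125
1761 = 14×125 + 11
125 = 11×11 + 4
11 = 2×4 + 3
4 = 1×3 + 1
3 = 3×1 + 0  (stop)
So 12452/1761 = [7; 14, 11, 2, 1, 3].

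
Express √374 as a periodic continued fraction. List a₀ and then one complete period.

[19; 2, 1, 18, 1, 2, 38]

a₀ = ⌊√374⌋ = 19.
With m₀=0, d₀=1 and mₖ₊₁ = dₖaₖ − mₖ, dₖ₊₁ = (n − mₖ₊₁²)/dₖ, aₖ₊₁ = ⌊(a₀+mₖ₊₁)/dₖ₊₁⌋:
  k=1: m=19, d=13, a=2
  k=2: m=7, d=25, a=1
  k=3: m=18, d=2, a=18
  k=4: m=18, d=25, a=1
  k=5: m=7, d=13, a=2
  k=6: m=19, d=1, a=38
d=1 and a=2a₀=38 at k=6, so the next step gives (m, d) = (19, 13) again — its k=1 value — and the period has length 6.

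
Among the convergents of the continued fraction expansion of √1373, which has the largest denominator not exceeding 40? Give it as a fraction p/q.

√1373 = [37; 18, 1, 1, 18, 74, …] (period length 5).
Convergents:
  p_0/q_0 = 37/1
  p_1/q_1 = 667/18
  p_2/q_2 = 704/19
  p_3/q_3 = 1371/37
  p_4/q_4 = 25382/685
q_3 = 37 ≤ 40 < 685 = q_4, so the answer is 1371/37.

1371/37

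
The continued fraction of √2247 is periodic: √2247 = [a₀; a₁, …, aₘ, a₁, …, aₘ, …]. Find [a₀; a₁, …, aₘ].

[47; 2, 2, 15, 2, 2, 94]

a₀ = ⌊√2247⌋ = 47.
With m₀=0, d₀=1 and mₖ₊₁ = dₖaₖ − mₖ, dₖ₊₁ = (n − mₖ₊₁²)/dₖ, aₖ₊₁ = ⌊(a₀+mₖ₊₁)/dₖ₊₁⌋:
  k=1: m=47, d=38, a=2
  k=2: m=29, d=37, a=2
  k=3: m=45, d=6, a=15
  k=4: m=45, d=37, a=2
  k=5: m=29, d=38, a=2
  k=6: m=47, d=1, a=94
d=1 and a=2a₀=94 at k=6, so the next step gives (m, d) = (47, 38) again — its k=1 value — and the period has length 6.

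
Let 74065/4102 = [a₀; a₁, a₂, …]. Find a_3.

10

74065 = 18·4102 + 229   →  a_0 = 18
4102 = 17·229 + 209   →  a_1 = 17
229 = 1·209 + 20   →  a_2 = 1
209 = 10·20 + 9   →  a_3 = 10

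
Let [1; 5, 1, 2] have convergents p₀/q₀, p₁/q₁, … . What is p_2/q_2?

7/6

Using pₖ = aₖpₖ₋₁ + pₖ₋₂, qₖ = aₖqₖ₋₁ + qₖ₋₂ (with p₋₁=1, p₋₂=0, q₋₁=0, q₋₂=1):
  k=0: a=1, p=1, q=1
  k=1: a=5, p=6, q=5
  k=2: a=1, p=7, q=6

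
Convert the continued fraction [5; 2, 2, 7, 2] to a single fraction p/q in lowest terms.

427/79

Fold from the inside: start with 2/1.
  7 + 1/2 = 15/2
  2 + 2/15 = 32/15
  2 + 15/32 = 79/32
  5 + 32/79 = 427/79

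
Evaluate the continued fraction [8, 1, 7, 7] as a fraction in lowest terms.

Fold from the inside: start with 7/1.
  7 + 1/7 = 50/7
  1 + 7/50 = 57/50
  8 + 50/57 = 506/57

506/57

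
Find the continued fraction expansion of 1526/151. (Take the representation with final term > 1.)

1526 = 10*151 + 16
151 = 9*16 + 7
16 = 2*7 + 2
7 = 3*2 + 1
2 = 2*1 + 0  (stop)
So 1526/151 = [10; 9, 2, 3, 2].

[10; 9, 2, 3, 2]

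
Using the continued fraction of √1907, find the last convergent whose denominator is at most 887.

√1907 = [43; 1, 2, 43, 2, 1, 86, …] (period length 6).
Convergents:
  p_0/q_0 = 43/1
  p_1/q_1 = 44/1
  p_2/q_2 = 131/3
  p_3/q_3 = 5677/130
  p_4/q_4 = 11485/263
  p_5/q_5 = 17162/393
  p_6/q_6 = 1487417/34061
q_5 = 393 ≤ 887 < 34061 = q_6, so the answer is 17162/393.

17162/393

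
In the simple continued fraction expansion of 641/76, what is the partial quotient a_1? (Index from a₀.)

641 = 8·76 + 33   →  a_0 = 8
76 = 2·33 + 10   →  a_1 = 2

2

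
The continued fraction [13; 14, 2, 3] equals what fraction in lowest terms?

Using pₖ = aₖpₖ₋₁ + pₖ₋₂ and qₖ = aₖqₖ₋₁ + qₖ₋₂:
  k=0: a=13, p=13, q=1
  k=1: a=14, p=183, q=14
  k=2: a=2, p=379, q=29
  k=3: a=3, p=1320, q=101

1320/101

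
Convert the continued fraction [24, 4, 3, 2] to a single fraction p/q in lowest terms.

727/30

Fold from the inside: start with 2/1.
  3 + 1/2 = 7/2
  4 + 2/7 = 30/7
  24 + 7/30 = 727/30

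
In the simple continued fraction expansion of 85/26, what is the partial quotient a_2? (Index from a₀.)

85 = 3·26 + 7   →  a_0 = 3
26 = 3·7 + 5   →  a_1 = 3
7 = 1·5 + 2   →  a_2 = 1

1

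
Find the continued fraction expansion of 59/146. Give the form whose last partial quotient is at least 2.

59 = 0×146 + 59
146 = 2×59 + 28
59 = 2×28 + 3
28 = 9×3 + 1
3 = 3×1 + 0  (stop)
So 59/146 = [0; 2, 2, 9, 3].

[0; 2, 2, 9, 3]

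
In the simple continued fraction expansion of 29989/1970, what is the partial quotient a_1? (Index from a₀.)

4

29989 = 15·1970 + 439   →  a_0 = 15
1970 = 4·439 + 214   →  a_1 = 4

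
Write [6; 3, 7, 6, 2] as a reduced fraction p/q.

1845/292

Using pₖ = aₖpₖ₋₁ + pₖ₋₂ and qₖ = aₖqₖ₋₁ + qₖ₋₂:
  k=0: a=6, p=6, q=1
  k=1: a=3, p=19, q=3
  k=2: a=7, p=139, q=22
  k=3: a=6, p=853, q=135
  k=4: a=2, p=1845, q=292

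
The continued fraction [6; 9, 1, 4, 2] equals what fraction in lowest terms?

659/108

Using pₖ = aₖpₖ₋₁ + pₖ₋₂ and qₖ = aₖqₖ₋₁ + qₖ₋₂:
  k=0: a=6, p=6, q=1
  k=1: a=9, p=55, q=9
  k=2: a=1, p=61, q=10
  k=3: a=4, p=299, q=49
  k=4: a=2, p=659, q=108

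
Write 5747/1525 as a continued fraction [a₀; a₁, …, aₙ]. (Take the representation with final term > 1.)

[3; 1, 3, 3, 8, 14]

5747 = 3×1525 + 1172
1525 = 1×1172 + 353
1172 = 3×353 + 113
353 = 3×113 + 14
113 = 8×14 + 1
14 = 14×1 + 0  (stop)
So 5747/1525 = [3; 1, 3, 3, 8, 14].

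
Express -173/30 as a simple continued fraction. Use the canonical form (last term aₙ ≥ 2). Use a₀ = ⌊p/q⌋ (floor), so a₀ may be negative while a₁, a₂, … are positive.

[-6; 4, 3, 2]

-173 = -6·30 + 7
30 = 4·7 + 2
7 = 3·2 + 1
2 = 2·1 + 0  (stop)
So -173/30 = [-6; 4, 3, 2].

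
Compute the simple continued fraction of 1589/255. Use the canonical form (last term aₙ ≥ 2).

[6; 4, 3, 9, 2]

1589 = 6×255 + 59
255 = 4×59 + 19
59 = 3×19 + 2
19 = 9×2 + 1
2 = 2×1 + 0  (stop)
So 1589/255 = [6; 4, 3, 9, 2].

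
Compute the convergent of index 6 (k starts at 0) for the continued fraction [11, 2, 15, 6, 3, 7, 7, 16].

Using pₖ = aₖpₖ₋₁ + pₖ₋₂, qₖ = aₖqₖ₋₁ + qₖ₋₂ (with p₋₁=1, p₋₂=0, q₋₁=0, q₋₂=1):
  k=0: a=11, p=11, q=1
  k=1: a=2, p=23, q=2
  k=2: a=15, p=356, q=31
  k=3: a=6, p=2159, q=188
  k=4: a=3, p=6833, q=595
  k=5: a=7, p=49990, q=4353
  k=6: a=7, p=356763, q=31066

356763/31066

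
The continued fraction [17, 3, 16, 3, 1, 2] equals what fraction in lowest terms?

Fold from the inside: start with 2/1.
  1 + 1/2 = 3/2
  3 + 2/3 = 11/3
  16 + 3/11 = 179/11
  3 + 11/179 = 548/179
  17 + 179/548 = 9495/548

9495/548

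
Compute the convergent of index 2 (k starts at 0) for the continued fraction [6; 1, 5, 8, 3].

Using pₖ = aₖpₖ₋₁ + pₖ₋₂, qₖ = aₖqₖ₋₁ + qₖ₋₂ (with p₋₁=1, p₋₂=0, q₋₁=0, q₋₂=1):
  k=0: a=6, p=6, q=1
  k=1: a=1, p=7, q=1
  k=2: a=5, p=41, q=6

41/6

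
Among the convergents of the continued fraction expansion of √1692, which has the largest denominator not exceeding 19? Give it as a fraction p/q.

√1692 = [41; 7, 2, 7, 82, …] (period length 4).
Convergents:
  p_0/q_0 = 41/1
  p_1/q_1 = 288/7
  p_2/q_2 = 617/15
  p_3/q_3 = 4607/112
q_2 = 15 ≤ 19 < 112 = q_3, so the answer is 617/15.

617/15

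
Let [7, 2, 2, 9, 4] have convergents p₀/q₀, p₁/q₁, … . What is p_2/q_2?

37/5

Using pₖ = aₖpₖ₋₁ + pₖ₋₂, qₖ = aₖqₖ₋₁ + qₖ₋₂ (with p₋₁=1, p₋₂=0, q₋₁=0, q₋₂=1):
  k=0: a=7, p=7, q=1
  k=1: a=2, p=15, q=2
  k=2: a=2, p=37, q=5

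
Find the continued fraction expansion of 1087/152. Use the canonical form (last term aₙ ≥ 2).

[7; 6, 1, 1, 1, 1, 4]

1087 = 7*152 + 23
152 = 6*23 + 14
23 = 1*14 + 9
14 = 1*9 + 5
9 = 1*5 + 4
5 = 1*4 + 1
4 = 4*1 + 0  (stop)
So 1087/152 = [7; 6, 1, 1, 1, 1, 4].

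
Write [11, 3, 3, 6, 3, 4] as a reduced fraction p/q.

Fold from the inside: start with 4/1.
  3 + 1/4 = 13/4
  6 + 4/13 = 82/13
  3 + 13/82 = 259/82
  3 + 82/259 = 859/259
  11 + 259/859 = 9708/859

9708/859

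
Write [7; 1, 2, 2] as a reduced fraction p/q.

Fold from the inside: start with 2/1.
  2 + 1/2 = 5/2
  1 + 2/5 = 7/5
  7 + 5/7 = 54/7

54/7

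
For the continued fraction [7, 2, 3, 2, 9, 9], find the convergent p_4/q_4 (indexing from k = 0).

1123/151

Using pₖ = aₖpₖ₋₁ + pₖ₋₂, qₖ = aₖqₖ₋₁ + qₖ₋₂ (with p₋₁=1, p₋₂=0, q₋₁=0, q₋₂=1):
  k=0: a=7, p=7, q=1
  k=1: a=2, p=15, q=2
  k=2: a=3, p=52, q=7
  k=3: a=2, p=119, q=16
  k=4: a=9, p=1123, q=151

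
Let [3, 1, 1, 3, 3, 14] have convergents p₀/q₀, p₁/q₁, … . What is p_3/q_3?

Using pₖ = aₖpₖ₋₁ + pₖ₋₂, qₖ = aₖqₖ₋₁ + qₖ₋₂ (with p₋₁=1, p₋₂=0, q₋₁=0, q₋₂=1):
  k=0: a=3, p=3, q=1
  k=1: a=1, p=4, q=1
  k=2: a=1, p=7, q=2
  k=3: a=3, p=25, q=7

25/7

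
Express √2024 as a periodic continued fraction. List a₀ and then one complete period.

[44; 1, 88]

a₀ = ⌊√2024⌋ = 44.
With m₀=0, d₀=1 and mₖ₊₁ = dₖaₖ − mₖ, dₖ₊₁ = (n − mₖ₊₁²)/dₖ, aₖ₊₁ = ⌊(a₀+mₖ₊₁)/dₖ₊₁⌋:
  k=1: m=44, d=88, a=1
  k=2: m=44, d=1, a=88
d=1 and a=2a₀=88 at k=2, so the next step gives (m, d) = (44, 88) again — its k=1 value — and the period has length 2.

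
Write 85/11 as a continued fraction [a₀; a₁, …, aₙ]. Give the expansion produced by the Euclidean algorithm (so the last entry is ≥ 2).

[7; 1, 2, 1, 2]

85 = 7×11 + 8
11 = 1×8 + 3
8 = 2×3 + 2
3 = 1×2 + 1
2 = 2×1 + 0  (stop)
So 85/11 = [7; 1, 2, 1, 2].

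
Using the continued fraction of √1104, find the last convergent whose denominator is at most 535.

7775/234

√1104 = [33; 4, 2, 2, 2, 4, 66, …] (period length 6).
Convergents:
  p_0/q_0 = 33/1
  p_1/q_1 = 133/4
  p_2/q_2 = 299/9
  p_3/q_3 = 731/22
  p_4/q_4 = 1761/53
  p_5/q_5 = 7775/234
  p_6/q_6 = 514911/15497
q_5 = 234 ≤ 535 < 15497 = q_6, so the answer is 7775/234.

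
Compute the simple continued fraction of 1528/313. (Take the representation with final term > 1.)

1528 = 4·313 + 276
313 = 1·276 + 37
276 = 7·37 + 17
37 = 2·17 + 3
17 = 5·3 + 2
3 = 1·2 + 1
2 = 2·1 + 0  (stop)
So 1528/313 = [4; 1, 7, 2, 5, 1, 2].

[4; 1, 7, 2, 5, 1, 2]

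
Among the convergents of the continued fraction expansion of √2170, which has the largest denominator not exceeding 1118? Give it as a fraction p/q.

√2170 = [46; 1, 1, 2, 1, 1, 92, …] (period length 6).
Convergents:
  p_0/q_0 = 46/1
  p_1/q_1 = 47/1
  p_2/q_2 = 93/2
  p_3/q_3 = 233/5
  p_4/q_4 = 326/7
  p_5/q_5 = 559/12
  p_6/q_6 = 51754/1111
  p_7/q_7 = 52313/1123
q_6 = 1111 ≤ 1118 < 1123 = q_7, so the answer is 51754/1111.

51754/1111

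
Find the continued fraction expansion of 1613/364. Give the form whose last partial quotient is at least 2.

1613 = 4*364 + 157
364 = 2*157 + 50
157 = 3*50 + 7
50 = 7*7 + 1
7 = 7*1 + 0  (stop)
So 1613/364 = [4; 2, 3, 7, 7].

[4; 2, 3, 7, 7]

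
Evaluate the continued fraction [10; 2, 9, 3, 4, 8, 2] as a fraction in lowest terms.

Using pₖ = aₖpₖ₋₁ + pₖ₋₂ and qₖ = aₖqₖ₋₁ + qₖ₋₂:
  k=0: a=10, p=10, q=1
  k=1: a=2, p=21, q=2
  k=2: a=9, p=199, q=19
  k=3: a=3, p=618, q=59
  k=4: a=4, p=2671, q=255
  k=5: a=8, p=21986, q=2099
  k=6: a=2, p=46643, q=4453

46643/4453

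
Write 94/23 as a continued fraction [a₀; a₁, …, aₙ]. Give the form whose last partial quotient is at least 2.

94 = 4*23 + 2
23 = 11*2 + 1
2 = 2*1 + 0  (stop)
So 94/23 = [4; 11, 2].

[4; 11, 2]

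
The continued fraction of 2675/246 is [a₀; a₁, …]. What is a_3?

2675 = 10·246 + 215   →  a_0 = 10
246 = 1·215 + 31   →  a_1 = 1
215 = 6·31 + 29   →  a_2 = 6
31 = 1·29 + 2   →  a_3 = 1

1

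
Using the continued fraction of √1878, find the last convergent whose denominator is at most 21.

130/3

√1878 = [43; 2, 1, 42, 1, 2, 86, …] (period length 6).
Convergents:
  p_0/q_0 = 43/1
  p_1/q_1 = 87/2
  p_2/q_2 = 130/3
  p_3/q_3 = 5547/128
q_2 = 3 ≤ 21 < 128 = q_3, so the answer is 130/3.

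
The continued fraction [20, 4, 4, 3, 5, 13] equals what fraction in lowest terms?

Using pₖ = aₖpₖ₋₁ + pₖ₋₂ and qₖ = aₖqₖ₋₁ + qₖ₋₂:
  k=0: a=20, p=20, q=1
  k=1: a=4, p=81, q=4
  k=2: a=4, p=344, q=17
  k=3: a=3, p=1113, q=55
  k=4: a=5, p=5909, q=292
  k=5: a=13, p=77930, q=3851

77930/3851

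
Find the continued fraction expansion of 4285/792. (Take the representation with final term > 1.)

4285 = 5*792 + 325
792 = 2*325 + 142
325 = 2*142 + 41
142 = 3*41 + 19
41 = 2*19 + 3
19 = 6*3 + 1
3 = 3*1 + 0  (stop)
So 4285/792 = [5; 2, 2, 3, 2, 6, 3].

[5; 2, 2, 3, 2, 6, 3]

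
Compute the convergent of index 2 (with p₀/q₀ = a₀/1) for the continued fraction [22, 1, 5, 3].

Using pₖ = aₖpₖ₋₁ + pₖ₋₂, qₖ = aₖqₖ₋₁ + qₖ₋₂ (with p₋₁=1, p₋₂=0, q₋₁=0, q₋₂=1):
  k=0: a=22, p=22, q=1
  k=1: a=1, p=23, q=1
  k=2: a=5, p=137, q=6

137/6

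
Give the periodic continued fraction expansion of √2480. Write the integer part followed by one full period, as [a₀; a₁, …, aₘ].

a₀ = ⌊√2480⌋ = 49.
With m₀=0, d₀=1 and mₖ₊₁ = dₖaₖ − mₖ, dₖ₊₁ = (n − mₖ₊₁²)/dₖ, aₖ₊₁ = ⌊(a₀+mₖ₊₁)/dₖ₊₁⌋:
  k=1: m=49, d=79, a=1
  k=2: m=30, d=20, a=3
  k=3: m=30, d=79, a=1
  k=4: m=49, d=1, a=98
d=1 and a=2a₀=98 at k=4, so the next step gives (m, d) = (49, 79) again — its k=1 value — and the period has length 4.

[49; 1, 3, 1, 98]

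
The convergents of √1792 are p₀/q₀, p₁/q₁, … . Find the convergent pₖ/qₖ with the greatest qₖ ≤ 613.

10710/253

√1792 = [42; 3, 84, …] (period length 2).
Convergents:
  p_0/q_0 = 42/1
  p_1/q_1 = 127/3
  p_2/q_2 = 10710/253
  p_3/q_3 = 32257/762
q_2 = 253 ≤ 613 < 762 = q_3, so the answer is 10710/253.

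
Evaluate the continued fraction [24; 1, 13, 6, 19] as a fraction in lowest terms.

Fold from the inside: start with 19/1.
  6 + 1/19 = 115/19
  13 + 19/115 = 1514/115
  1 + 115/1514 = 1629/1514
  24 + 1514/1629 = 40610/1629

40610/1629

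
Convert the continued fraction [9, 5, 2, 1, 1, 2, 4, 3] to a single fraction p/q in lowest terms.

9103/991

Using pₖ = aₖpₖ₋₁ + pₖ₋₂ and qₖ = aₖqₖ₋₁ + qₖ₋₂:
  k=0: a=9, p=9, q=1
  k=1: a=5, p=46, q=5
  k=2: a=2, p=101, q=11
  k=3: a=1, p=147, q=16
  k=4: a=1, p=248, q=27
  k=5: a=2, p=643, q=70
  k=6: a=4, p=2820, q=307
  k=7: a=3, p=9103, q=991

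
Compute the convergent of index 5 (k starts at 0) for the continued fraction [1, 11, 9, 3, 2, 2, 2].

Using pₖ = aₖpₖ₋₁ + pₖ₋₂, qₖ = aₖqₖ₋₁ + qₖ₋₂ (with p₋₁=1, p₋₂=0, q₋₁=0, q₋₂=1):
  k=0: a=1, p=1, q=1
  k=1: a=11, p=12, q=11
  k=2: a=9, p=109, q=100
  k=3: a=3, p=339, q=311
  k=4: a=2, p=787, q=722
  k=5: a=2, p=1913, q=1755

1913/1755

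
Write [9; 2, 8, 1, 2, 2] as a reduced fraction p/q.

1222/129

Fold from the inside: start with 2/1.
  2 + 1/2 = 5/2
  1 + 2/5 = 7/5
  8 + 5/7 = 61/7
  2 + 7/61 = 129/61
  9 + 61/129 = 1222/129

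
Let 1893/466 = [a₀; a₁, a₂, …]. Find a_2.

14

1893 = 4·466 + 29   →  a_0 = 4
466 = 16·29 + 2   →  a_1 = 16
29 = 14·2 + 1   →  a_2 = 14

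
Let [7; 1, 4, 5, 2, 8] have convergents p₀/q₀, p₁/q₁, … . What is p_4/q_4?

Using pₖ = aₖpₖ₋₁ + pₖ₋₂, qₖ = aₖqₖ₋₁ + qₖ₋₂ (with p₋₁=1, p₋₂=0, q₋₁=0, q₋₂=1):
  k=0: a=7, p=7, q=1
  k=1: a=1, p=8, q=1
  k=2: a=4, p=39, q=5
  k=3: a=5, p=203, q=26
  k=4: a=2, p=445, q=57

445/57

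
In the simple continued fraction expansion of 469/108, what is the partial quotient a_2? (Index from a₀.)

469 = 4·108 + 37   →  a_0 = 4
108 = 2·37 + 34   →  a_1 = 2
37 = 1·34 + 3   →  a_2 = 1

1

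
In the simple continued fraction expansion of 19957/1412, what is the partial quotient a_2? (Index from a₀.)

19957 = 14·1412 + 189   →  a_0 = 14
1412 = 7·189 + 89   →  a_1 = 7
189 = 2·89 + 11   →  a_2 = 2

2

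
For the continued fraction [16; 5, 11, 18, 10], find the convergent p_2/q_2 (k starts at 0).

907/56

Using pₖ = aₖpₖ₋₁ + pₖ₋₂, qₖ = aₖqₖ₋₁ + qₖ₋₂ (with p₋₁=1, p₋₂=0, q₋₁=0, q₋₂=1):
  k=0: a=16, p=16, q=1
  k=1: a=5, p=81, q=5
  k=2: a=11, p=907, q=56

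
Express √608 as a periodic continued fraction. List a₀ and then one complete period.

a₀ = ⌊√608⌋ = 24.
With m₀=0, d₀=1 and mₖ₊₁ = dₖaₖ − mₖ, dₖ₊₁ = (n − mₖ₊₁²)/dₖ, aₖ₊₁ = ⌊(a₀+mₖ₊₁)/dₖ₊₁⌋:
  k=1: m=24, d=32, a=1
  k=2: m=8, d=17, a=1
  k=3: m=9, d=31, a=1
  k=4: m=22, d=4, a=11
  k=5: m=22, d=31, a=1
  k=6: m=9, d=17, a=1
  k=7: m=8, d=32, a=1
  k=8: m=24, d=1, a=48
d=1 and a=2a₀=48 at k=8, so the next step gives (m, d) = (24, 32) again — its k=1 value — and the period has length 8.

[24; 1, 1, 1, 11, 1, 1, 1, 48]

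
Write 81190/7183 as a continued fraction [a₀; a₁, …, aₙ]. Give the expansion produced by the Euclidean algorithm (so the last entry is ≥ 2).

[11; 3, 3, 2, 1, 19, 11]

81190 = 11*7183 + 2177
7183 = 3*2177 + 652
2177 = 3*652 + 221
652 = 2*221 + 210
221 = 1*210 + 11
210 = 19*11 + 1
11 = 11*1 + 0  (stop)
So 81190/7183 = [11; 3, 3, 2, 1, 19, 11].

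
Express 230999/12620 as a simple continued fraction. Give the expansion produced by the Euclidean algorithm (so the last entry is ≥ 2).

[18; 3, 3, 2, 12, 3, 14]

230999 = 18*12620 + 3839
12620 = 3*3839 + 1103
3839 = 3*1103 + 530
1103 = 2*530 + 43
530 = 12*43 + 14
43 = 3*14 + 1
14 = 14*1 + 0  (stop)
So 230999/12620 = [18; 3, 3, 2, 12, 3, 14].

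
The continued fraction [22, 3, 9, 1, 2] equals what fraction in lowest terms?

2009/90

Fold from the inside: start with 2/1.
  1 + 1/2 = 3/2
  9 + 2/3 = 29/3
  3 + 3/29 = 90/29
  22 + 29/90 = 2009/90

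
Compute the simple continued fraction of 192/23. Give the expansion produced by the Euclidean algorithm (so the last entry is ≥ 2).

[8; 2, 1, 7]

192 = 8*23 + 8
23 = 2*8 + 7
8 = 1*7 + 1
7 = 7*1 + 0  (stop)
So 192/23 = [8; 2, 1, 7].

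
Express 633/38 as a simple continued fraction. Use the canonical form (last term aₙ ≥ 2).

633 = 16×38 + 25
38 = 1×25 + 13
25 = 1×13 + 12
13 = 1×12 + 1
12 = 12×1 + 0  (stop)
So 633/38 = [16; 1, 1, 1, 12].

[16; 1, 1, 1, 12]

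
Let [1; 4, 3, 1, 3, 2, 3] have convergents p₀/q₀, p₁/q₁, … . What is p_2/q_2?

Using pₖ = aₖpₖ₋₁ + pₖ₋₂, qₖ = aₖqₖ₋₁ + qₖ₋₂ (with p₋₁=1, p₋₂=0, q₋₁=0, q₋₂=1):
  k=0: a=1, p=1, q=1
  k=1: a=4, p=5, q=4
  k=2: a=3, p=16, q=13

16/13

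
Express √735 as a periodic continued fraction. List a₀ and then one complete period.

a₀ = ⌊√735⌋ = 27.
With m₀=0, d₀=1 and mₖ₊₁ = dₖaₖ − mₖ, dₖ₊₁ = (n − mₖ₊₁²)/dₖ, aₖ₊₁ = ⌊(a₀+mₖ₊₁)/dₖ₊₁⌋:
  k=1: m=27, d=6, a=9
  k=2: m=27, d=1, a=54
d=1 and a=2a₀=54 at k=2, so the next step gives (m, d) = (27, 6) again — its k=1 value — and the period has length 2.

[27; 9, 54]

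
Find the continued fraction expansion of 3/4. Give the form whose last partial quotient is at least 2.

[0; 1, 3]

3 = 0×4 + 3
4 = 1×3 + 1
3 = 3×1 + 0  (stop)
So 3/4 = [0; 1, 3].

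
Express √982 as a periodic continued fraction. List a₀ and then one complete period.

a₀ = ⌊√982⌋ = 31.
With m₀=0, d₀=1 and mₖ₊₁ = dₖaₖ − mₖ, dₖ₊₁ = (n − mₖ₊₁²)/dₖ, aₖ₊₁ = ⌊(a₀+mₖ₊₁)/dₖ₊₁⌋:
  k=1: m=31, d=21, a=2
  k=2: m=11, d=41, a=1
  k=3: m=30, d=2, a=30
  k=4: m=30, d=41, a=1
  k=5: m=11, d=21, a=2
  k=6: m=31, d=1, a=62
d=1 and a=2a₀=62 at k=6, so the next step gives (m, d) = (31, 21) again — its k=1 value — and the period has length 6.

[31; 2, 1, 30, 1, 2, 62]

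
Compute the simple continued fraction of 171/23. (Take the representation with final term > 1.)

171 = 7×23 + 10
23 = 2×10 + 3
10 = 3×3 + 1
3 = 3×1 + 0  (stop)
So 171/23 = [7; 2, 3, 3].

[7; 2, 3, 3]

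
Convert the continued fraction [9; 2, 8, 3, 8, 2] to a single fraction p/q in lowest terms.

8856/935

Using pₖ = aₖpₖ₋₁ + pₖ₋₂ and qₖ = aₖqₖ₋₁ + qₖ₋₂:
  k=0: a=9, p=9, q=1
  k=1: a=2, p=19, q=2
  k=2: a=8, p=161, q=17
  k=3: a=3, p=502, q=53
  k=4: a=8, p=4177, q=441
  k=5: a=2, p=8856, q=935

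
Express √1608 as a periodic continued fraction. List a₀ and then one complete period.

[40; 10, 80]

a₀ = ⌊√1608⌋ = 40.
With m₀=0, d₀=1 and mₖ₊₁ = dₖaₖ − mₖ, dₖ₊₁ = (n − mₖ₊₁²)/dₖ, aₖ₊₁ = ⌊(a₀+mₖ₊₁)/dₖ₊₁⌋:
  k=1: m=40, d=8, a=10
  k=2: m=40, d=1, a=80
d=1 and a=2a₀=80 at k=2, so the next step gives (m, d) = (40, 8) again — its k=1 value — and the period has length 2.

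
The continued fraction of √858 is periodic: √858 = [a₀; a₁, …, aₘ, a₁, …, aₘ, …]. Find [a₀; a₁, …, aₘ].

a₀ = ⌊√858⌋ = 29.
With m₀=0, d₀=1 and mₖ₊₁ = dₖaₖ − mₖ, dₖ₊₁ = (n − mₖ₊₁²)/dₖ, aₖ₊₁ = ⌊(a₀+mₖ₊₁)/dₖ₊₁⌋:
  k=1: m=29, d=17, a=3
  k=2: m=22, d=22, a=2
  k=3: m=22, d=17, a=3
  k=4: m=29, d=1, a=58
d=1 and a=2a₀=58 at k=4, so the next step gives (m, d) = (29, 17) again — its k=1 value — and the period has length 4.

[29; 3, 2, 3, 58]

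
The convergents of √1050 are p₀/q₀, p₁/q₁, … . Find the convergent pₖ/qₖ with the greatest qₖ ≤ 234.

3532/109

√1050 = [32; 2, 2, 10, 2, 2, 64, …] (period length 6).
Convergents:
  p_0/q_0 = 32/1
  p_1/q_1 = 65/2
  p_2/q_2 = 162/5
  p_3/q_3 = 1685/52
  p_4/q_4 = 3532/109
  p_5/q_5 = 8749/270
q_4 = 109 ≤ 234 < 270 = q_5, so the answer is 3532/109.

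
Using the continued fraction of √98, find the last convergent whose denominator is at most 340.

1970/199

√98 = [9; 1, 8, 1, 18, …] (period length 4).
Convergents:
  p_0/q_0 = 9/1
  p_1/q_1 = 10/1
  p_2/q_2 = 89/9
  p_3/q_3 = 99/10
  p_4/q_4 = 1871/189
  p_5/q_5 = 1970/199
  p_6/q_6 = 17631/1781
q_5 = 199 ≤ 340 < 1781 = q_6, so the answer is 1970/199.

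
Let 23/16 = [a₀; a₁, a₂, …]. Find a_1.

23 = 1·16 + 7   →  a_0 = 1
16 = 2·7 + 2   →  a_1 = 2

2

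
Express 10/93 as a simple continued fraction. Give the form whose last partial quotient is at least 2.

10 = 0×93 + 10
93 = 9×10 + 3
10 = 3×3 + 1
3 = 3×1 + 0  (stop)
So 10/93 = [0; 9, 3, 3].

[0; 9, 3, 3]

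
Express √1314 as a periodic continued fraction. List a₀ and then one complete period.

[36; 4, 72]

a₀ = ⌊√1314⌋ = 36.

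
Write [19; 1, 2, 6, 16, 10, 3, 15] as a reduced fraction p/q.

Using pₖ = aₖpₖ₋₁ + pₖ₋₂ and qₖ = aₖqₖ₋₁ + qₖ₋₂:
  k=0: a=19, p=19, q=1
  k=1: a=1, p=20, q=1
  k=2: a=2, p=59, q=3
  k=3: a=6, p=374, q=19
  k=4: a=16, p=6043, q=307
  k=5: a=10, p=60804, q=3089
  k=6: a=3, p=188455, q=9574
  k=7: a=15, p=2887629, q=146699

2887629/146699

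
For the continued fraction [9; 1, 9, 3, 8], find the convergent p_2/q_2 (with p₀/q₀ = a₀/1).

99/10

Using pₖ = aₖpₖ₋₁ + pₖ₋₂, qₖ = aₖqₖ₋₁ + qₖ₋₂ (with p₋₁=1, p₋₂=0, q₋₁=0, q₋₂=1):
  k=0: a=9, p=9, q=1
  k=1: a=1, p=10, q=1
  k=2: a=9, p=99, q=10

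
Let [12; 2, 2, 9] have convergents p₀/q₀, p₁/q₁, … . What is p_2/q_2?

62/5

Using pₖ = aₖpₖ₋₁ + pₖ₋₂, qₖ = aₖqₖ₋₁ + qₖ₋₂ (with p₋₁=1, p₋₂=0, q₋₁=0, q₋₂=1):
  k=0: a=12, p=12, q=1
  k=1: a=2, p=25, q=2
  k=2: a=2, p=62, q=5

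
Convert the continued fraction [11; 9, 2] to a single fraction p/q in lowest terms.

Fold from the inside: start with 2/1.
  9 + 1/2 = 19/2
  11 + 2/19 = 211/19

211/19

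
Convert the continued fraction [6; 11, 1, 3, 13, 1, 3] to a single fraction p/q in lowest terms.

16022/2633

Using pₖ = aₖpₖ₋₁ + pₖ₋₂ and qₖ = aₖqₖ₋₁ + qₖ₋₂:
  k=0: a=6, p=6, q=1
  k=1: a=11, p=67, q=11
  k=2: a=1, p=73, q=12
  k=3: a=3, p=286, q=47
  k=4: a=13, p=3791, q=623
  k=5: a=1, p=4077, q=670
  k=6: a=3, p=16022, q=2633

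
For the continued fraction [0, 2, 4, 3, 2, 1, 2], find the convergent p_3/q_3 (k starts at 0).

Using pₖ = aₖpₖ₋₁ + pₖ₋₂, qₖ = aₖqₖ₋₁ + qₖ₋₂ (with p₋₁=1, p₋₂=0, q₋₁=0, q₋₂=1):
  k=0: a=0, p=0, q=1
  k=1: a=2, p=1, q=2
  k=2: a=4, p=4, q=9
  k=3: a=3, p=13, q=29

13/29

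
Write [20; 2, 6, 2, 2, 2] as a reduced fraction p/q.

Fold from the inside: start with 2/1.
  2 + 1/2 = 5/2
  2 + 2/5 = 12/5
  6 + 5/12 = 77/12
  2 + 12/77 = 166/77
  20 + 77/166 = 3397/166

3397/166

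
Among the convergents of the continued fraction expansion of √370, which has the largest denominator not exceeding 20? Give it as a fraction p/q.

√370 = [19; 4, 4, 38, …] (period length 3).
Convergents:
  p_0/q_0 = 19/1
  p_1/q_1 = 77/4
  p_2/q_2 = 327/17
  p_3/q_3 = 12503/650
q_2 = 17 ≤ 20 < 650 = q_3, so the answer is 327/17.

327/17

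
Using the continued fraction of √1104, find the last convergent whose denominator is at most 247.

√1104 = [33; 4, 2, 2, 2, 4, 66, …] (period length 6).
Convergents:
  p_0/q_0 = 33/1
  p_1/q_1 = 133/4
  p_2/q_2 = 299/9
  p_3/q_3 = 731/22
  p_4/q_4 = 1761/53
  p_5/q_5 = 7775/234
  p_6/q_6 = 514911/15497
q_5 = 234 ≤ 247 < 15497 = q_6, so the answer is 7775/234.

7775/234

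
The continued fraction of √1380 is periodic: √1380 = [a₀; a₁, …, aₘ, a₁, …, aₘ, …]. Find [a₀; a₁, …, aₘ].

a₀ = ⌊√1380⌋ = 37.
With m₀=0, d₀=1 and mₖ₊₁ = dₖaₖ − mₖ, dₖ₊₁ = (n − mₖ₊₁²)/dₖ, aₖ₊₁ = ⌊(a₀+mₖ₊₁)/dₖ₊₁⌋:
  k=1: m=37, d=11, a=6
  k=2: m=29, d=49, a=1
  k=3: m=20, d=20, a=2
  k=4: m=20, d=49, a=1
  k=5: m=29, d=11, a=6
  k=6: m=37, d=1, a=74
d=1 and a=2a₀=74 at k=6, so the next step gives (m, d) = (37, 11) again — its k=1 value — and the period has length 6.

[37; 6, 1, 2, 1, 6, 74]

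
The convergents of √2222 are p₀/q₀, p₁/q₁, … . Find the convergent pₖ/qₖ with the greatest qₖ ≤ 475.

√2222 = [47; 7, 4, 7, 94, …] (period length 4).
Convergents:
  p_0/q_0 = 47/1
  p_1/q_1 = 330/7
  p_2/q_2 = 1367/29
  p_3/q_3 = 9899/210
  p_4/q_4 = 931873/19769
q_3 = 210 ≤ 475 < 19769 = q_4, so the answer is 9899/210.

9899/210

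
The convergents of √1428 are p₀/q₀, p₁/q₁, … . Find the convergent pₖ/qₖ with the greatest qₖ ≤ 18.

529/14

√1428 = [37; 1, 3, 1, 2, 1, 3, 1, 74, …] (period length 8).
Convergents:
  p_0/q_0 = 37/1
  p_1/q_1 = 38/1
  p_2/q_2 = 151/4
  p_3/q_3 = 189/5
  p_4/q_4 = 529/14
  p_5/q_5 = 718/19
q_4 = 14 ≤ 18 < 19 = q_5, so the answer is 529/14.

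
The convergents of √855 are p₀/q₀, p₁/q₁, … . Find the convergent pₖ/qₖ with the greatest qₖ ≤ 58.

√855 = [29; 4, 6, 4, 58, …] (period length 4).
Convergents:
  p_0/q_0 = 29/1
  p_1/q_1 = 117/4
  p_2/q_2 = 731/25
  p_3/q_3 = 3041/104
q_2 = 25 ≤ 58 < 104 = q_3, so the answer is 731/25.

731/25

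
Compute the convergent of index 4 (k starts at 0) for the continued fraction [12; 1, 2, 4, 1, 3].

Using pₖ = aₖpₖ₋₁ + pₖ₋₂, qₖ = aₖqₖ₋₁ + qₖ₋₂ (with p₋₁=1, p₋₂=0, q₋₁=0, q₋₂=1):
  k=0: a=12, p=12, q=1
  k=1: a=1, p=13, q=1
  k=2: a=2, p=38, q=3
  k=3: a=4, p=165, q=13
  k=4: a=1, p=203, q=16

203/16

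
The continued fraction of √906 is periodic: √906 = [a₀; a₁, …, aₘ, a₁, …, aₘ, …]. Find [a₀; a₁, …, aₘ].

a₀ = ⌊√906⌋ = 30.
With m₀=0, d₀=1 and mₖ₊₁ = dₖaₖ − mₖ, dₖ₊₁ = (n − mₖ₊₁²)/dₖ, aₖ₊₁ = ⌊(a₀+mₖ₊₁)/dₖ₊₁⌋:
  k=1: m=30, d=6, a=10
  k=2: m=30, d=1, a=60
d=1 and a=2a₀=60 at k=2, so the next step gives (m, d) = (30, 6) again — its k=1 value — and the period has length 2.

[30; 10, 60]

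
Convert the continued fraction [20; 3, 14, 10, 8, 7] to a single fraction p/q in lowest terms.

507775/24982

Using pₖ = aₖpₖ₋₁ + pₖ₋₂ and qₖ = aₖqₖ₋₁ + qₖ₋₂:
  k=0: a=20, p=20, q=1
  k=1: a=3, p=61, q=3
  k=2: a=14, p=874, q=43
  k=3: a=10, p=8801, q=433
  k=4: a=8, p=71282, q=3507
  k=5: a=7, p=507775, q=24982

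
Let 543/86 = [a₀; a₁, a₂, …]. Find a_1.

543 = 6·86 + 27   →  a_0 = 6
86 = 3·27 + 5   →  a_1 = 3

3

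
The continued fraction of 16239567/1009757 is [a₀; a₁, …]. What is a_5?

16239567 = 16·1009757 + 83455   →  a_0 = 16
1009757 = 12·83455 + 8297   →  a_1 = 12
83455 = 10·8297 + 485   →  a_2 = 10
8297 = 17·485 + 52   →  a_3 = 17
485 = 9·52 + 17   →  a_4 = 9
52 = 3·17 + 1   →  a_5 = 3

3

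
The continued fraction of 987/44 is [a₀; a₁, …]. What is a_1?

2

987 = 22·44 + 19   →  a_0 = 22
44 = 2·19 + 6   →  a_1 = 2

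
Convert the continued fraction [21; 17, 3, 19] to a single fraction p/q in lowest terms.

Fold from the inside: start with 19/1.
  3 + 1/19 = 58/19
  17 + 19/58 = 1005/58
  21 + 58/1005 = 21163/1005

21163/1005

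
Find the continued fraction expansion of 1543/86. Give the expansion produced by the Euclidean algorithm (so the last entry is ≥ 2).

[17; 1, 16, 5]

1543 = 17*86 + 81
86 = 1*81 + 5
81 = 16*5 + 1
5 = 5*1 + 0  (stop)
So 1543/86 = [17; 1, 16, 5].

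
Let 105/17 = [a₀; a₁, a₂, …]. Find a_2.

105 = 6·17 + 3   →  a_0 = 6
17 = 5·3 + 2   →  a_1 = 5
3 = 1·2 + 1   →  a_2 = 1

1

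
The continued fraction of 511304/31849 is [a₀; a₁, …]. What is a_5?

3

511304 = 16·31849 + 1720   →  a_0 = 16
31849 = 18·1720 + 889   →  a_1 = 18
1720 = 1·889 + 831   →  a_2 = 1
889 = 1·831 + 58   →  a_3 = 1
831 = 14·58 + 19   →  a_4 = 14
58 = 3·19 + 1   →  a_5 = 3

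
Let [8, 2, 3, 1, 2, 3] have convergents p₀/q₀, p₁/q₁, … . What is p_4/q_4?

211/25

Using pₖ = aₖpₖ₋₁ + pₖ₋₂, qₖ = aₖqₖ₋₁ + qₖ₋₂ (with p₋₁=1, p₋₂=0, q₋₁=0, q₋₂=1):
  k=0: a=8, p=8, q=1
  k=1: a=2, p=17, q=2
  k=2: a=3, p=59, q=7
  k=3: a=1, p=76, q=9
  k=4: a=2, p=211, q=25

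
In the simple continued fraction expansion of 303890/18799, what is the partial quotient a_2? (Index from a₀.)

19

303890 = 16·18799 + 3106   →  a_0 = 16
18799 = 6·3106 + 163   →  a_1 = 6
3106 = 19·163 + 9   →  a_2 = 19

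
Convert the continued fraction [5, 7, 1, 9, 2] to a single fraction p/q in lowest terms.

851/166

Fold from the inside: start with 2/1.
  9 + 1/2 = 19/2
  1 + 2/19 = 21/19
  7 + 19/21 = 166/21
  5 + 21/166 = 851/166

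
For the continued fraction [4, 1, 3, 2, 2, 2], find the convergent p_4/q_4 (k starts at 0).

Using pₖ = aₖpₖ₋₁ + pₖ₋₂, qₖ = aₖqₖ₋₁ + qₖ₋₂ (with p₋₁=1, p₋₂=0, q₋₁=0, q₋₂=1):
  k=0: a=4, p=4, q=1
  k=1: a=1, p=5, q=1
  k=2: a=3, p=19, q=4
  k=3: a=2, p=43, q=9
  k=4: a=2, p=105, q=22

105/22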